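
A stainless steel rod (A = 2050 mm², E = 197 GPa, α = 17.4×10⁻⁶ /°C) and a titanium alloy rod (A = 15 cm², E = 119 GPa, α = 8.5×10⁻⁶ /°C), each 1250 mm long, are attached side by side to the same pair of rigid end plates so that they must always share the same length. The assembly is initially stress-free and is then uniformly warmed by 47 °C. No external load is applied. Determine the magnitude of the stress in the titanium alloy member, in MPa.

The stainless steel has the larger α, so on heating it would change length more than the titanium alloy if both were free. The rigid plates force a common final length, so the stainless steel is put into compression and the titanium alloy into tension, with equal and opposite forces P (no external load).
Equating the net (thermal + elastic) strains gives |α₁ − α₂|·ΔT = P·[1/(A₁E₁) + 1/(A₂E₂)].
|α₁ − α₂|·ΔT = 8.9×10⁻⁶ × 47 = 0.0004183.
1/(A₁E₁) + 1/(A₂E₂) = 1/(2050×197×10³) + 1/(1500×119×10³) = 8.078×10⁻⁹ N⁻¹.
P = 0.0004183 / 8.078×10⁻⁹ = 51780 N = 51.78 kN.
σ_{titanium alloy} = P/A₂ = 51780/1500 = 34.52 MPa, tensile.

σ ≈ 34.5 MPa (tensile)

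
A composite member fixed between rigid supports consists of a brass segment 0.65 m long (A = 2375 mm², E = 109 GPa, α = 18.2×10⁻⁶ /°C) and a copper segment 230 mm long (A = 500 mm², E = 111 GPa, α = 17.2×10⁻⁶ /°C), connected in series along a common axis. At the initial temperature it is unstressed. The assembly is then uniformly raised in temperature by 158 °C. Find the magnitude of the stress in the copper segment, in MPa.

σ ≈ 750 MPa (compressive)

Free thermal expansion of the whole bar: Σ αᵢΔT Lᵢ = 18.2×10⁻⁶×158×650 + 17.2×10⁻⁶×158×230 = 2.494 mm.
The walls prevent any net length change, so an axial force P (same in every segment) develops. Compatibility: P · Σ Lᵢ/(AᵢEᵢ) = δ_free.
Σ Lᵢ/(AᵢEᵢ) = 650/(2375×109×10³) + 230/(500×111×10³) = 6.655×10⁻⁶ mm/N.
P = 2.494 / 6.655×10⁻⁶ = 374800 N = 374.8 kN, compressive.
σ_{copper} = P / A = 374800 / 500 = 749.6 MPa.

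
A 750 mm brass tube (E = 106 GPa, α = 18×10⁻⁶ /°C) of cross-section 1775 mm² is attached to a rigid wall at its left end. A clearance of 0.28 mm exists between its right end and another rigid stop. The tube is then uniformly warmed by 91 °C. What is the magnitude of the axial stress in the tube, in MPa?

σ ≈ 134 MPa (compressive)

Free thermal elongation = αΔT L = 18×10⁻⁶ × 91 × 750 = 1.229 mm.
This exceeds the 0.28 mm gap, so the wall pushes back. The portion of expansion that must be recovered elastically is δ_free − gap = 1.229 − 0.28 = 0.9485 mm.
So σ = E(δ_free − g)/L = 106×10³ × 0.9485/750 = 134.1 MPa.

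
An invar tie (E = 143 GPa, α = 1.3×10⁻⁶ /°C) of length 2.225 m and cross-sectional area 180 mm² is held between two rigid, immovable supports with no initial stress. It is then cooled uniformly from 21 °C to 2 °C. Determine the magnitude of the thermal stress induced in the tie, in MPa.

σ ≈ 3.53 MPa (tensile)

Because both ends are immovable the net strain is zero, and the suppressed thermal strain is αΔT = 1.3×10⁻⁶ × 19 = 24.7×10⁻⁶.
σ = EαΔT = 143×10³ × 1.3×10⁻⁶ × 19 = 3.532 MPa (tensile; the tie is trying to contract).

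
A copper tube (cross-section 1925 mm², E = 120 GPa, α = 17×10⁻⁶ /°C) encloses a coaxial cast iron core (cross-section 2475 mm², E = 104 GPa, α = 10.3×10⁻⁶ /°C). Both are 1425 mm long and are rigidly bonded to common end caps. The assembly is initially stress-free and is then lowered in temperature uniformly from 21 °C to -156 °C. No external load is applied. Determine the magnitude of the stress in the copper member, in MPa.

Both members must finish at the same length. With the larger α, the copper tends to over-contract; the plates restrain it, putting the copper in tension and the cast iron in compression. With no external load the two internal forces are equal and opposite, magnitude P.
Equating the net (thermal + elastic) strains gives |α₁ − α₂|·ΔT = P·[1/(A₁E₁) + 1/(A₂E₂)].
|α₁ − α₂|·ΔT = 6.7×10⁻⁶ × 177 = 0.001186.
1/(A₁E₁) + 1/(A₂E₂) = 1/(1925×120×10³) + 1/(2475×104×10³) = 8.214×10⁻⁹ N⁻¹.
So P = 0.001186 / 8.214×10⁻⁹ = 144.4 kN.
σ_{copper} = P/A₁ = 144400/1925 = 75 MPa, tensile.

σ ≈ 75 MPa (tensile)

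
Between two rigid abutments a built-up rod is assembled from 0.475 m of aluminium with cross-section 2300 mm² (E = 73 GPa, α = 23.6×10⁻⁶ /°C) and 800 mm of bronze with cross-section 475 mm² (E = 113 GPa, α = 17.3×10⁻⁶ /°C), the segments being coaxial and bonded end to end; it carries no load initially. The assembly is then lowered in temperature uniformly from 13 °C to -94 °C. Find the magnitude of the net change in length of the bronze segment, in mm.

|ΔL| ≈ 0.772 mm

Free thermal contraction of the whole bar: Σ αᵢΔT Lᵢ = 23.6×10⁻⁶×107×475 + 17.3×10⁻⁶×107×800 = 2.68 mm.
The walls prevent any net length change, so an axial force P (same in every segment) develops. Compatibility: P · Σ Lᵢ/(AᵢEᵢ) = δ_free.
The series flexibility is Σ Lᵢ/(AᵢEᵢ) = 475/(2300×73×10³) + 800/(475×113×10³) = 1.773×10⁻⁵ mm/N.
Hence P = δ_free / Σ(L/AE) = 2.68/1.773×10⁻⁵ = 151.1 kN (tensile).
For the bronze segment, free thermal change = 17.3×10⁻⁶×107×800 = 1.481 mm and elastic change from P = 151100×800/(475×113×10³) = 2.253 mm; these oppose, so the net change is 0.772 mm (segment lengthens).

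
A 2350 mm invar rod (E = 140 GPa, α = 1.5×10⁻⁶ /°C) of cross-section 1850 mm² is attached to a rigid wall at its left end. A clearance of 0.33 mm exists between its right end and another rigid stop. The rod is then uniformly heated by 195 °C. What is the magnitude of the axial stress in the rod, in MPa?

Unrestrained expansion: δ_free = αΔT L = 1.5×10⁻⁶ × 195 × 2350 = 0.6874 mm.
After closing the 0.33 mm clearance, 0.6874 − 0.33 = 0.3574 mm of expansion remains to be suppressed by the wall.
So σ = E(δ_free − g)/L = 140×10³ × 0.3574/2350 = 21.29 MPa.

σ ≈ 21.3 MPa (compressive)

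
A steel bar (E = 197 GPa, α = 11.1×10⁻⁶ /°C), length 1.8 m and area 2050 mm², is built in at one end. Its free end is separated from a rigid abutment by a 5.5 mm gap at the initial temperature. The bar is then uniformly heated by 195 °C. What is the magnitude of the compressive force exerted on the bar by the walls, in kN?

If the wall were absent the bar would grow by αΔT L = 11.1×10⁻⁶ × 195 × 1800 = 3.896 mm.
Since δ_free = 3.9 mm is less than the 5.5 mm gap, the bar never touches the wall. No axial force develops.

P ≈ 0 kN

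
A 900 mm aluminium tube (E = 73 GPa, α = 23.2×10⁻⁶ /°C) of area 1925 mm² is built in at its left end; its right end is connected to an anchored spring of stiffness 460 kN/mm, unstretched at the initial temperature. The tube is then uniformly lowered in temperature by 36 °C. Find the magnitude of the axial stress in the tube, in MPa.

Free thermal contraction: δ_free = αΔT L = 23.2×10⁻⁶ × 36 × 900 = 0.7517 mm.
With a force P in the spring, the elastic change of the tube is PL/(AE) and that of the spring is P/k; compatibility requires their sum to equal δ_free.
So P = δ_free / [L/(AE) + 1/k] = 0.7517 / [ 900/(1925×73×10³) + 1/(460×10³) ].
P = 0.7517 / 8.578×10⁻⁶ = 87620 N.
σ = P/A = 87620/1925 = 45.52 MPa.

σ ≈ 45.5 MPa (tensile)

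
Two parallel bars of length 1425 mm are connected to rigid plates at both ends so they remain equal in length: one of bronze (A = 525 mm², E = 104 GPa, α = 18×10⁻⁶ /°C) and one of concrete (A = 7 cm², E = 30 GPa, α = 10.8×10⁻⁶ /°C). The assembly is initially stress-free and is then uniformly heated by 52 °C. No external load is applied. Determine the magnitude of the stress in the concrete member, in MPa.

Both members must finish at the same length. With the larger α, the bronze tends to over-expand; the plates restrain it, putting the bronze in compression and the concrete in tension. With no external load the two internal forces are equal and opposite, magnitude P.
Compatibility of the two members (thermal + elastic change equal): (α₁ − α₂)ΔT = P·[1/(A₁E₁) + 1/(A₂E₂)].
|α₁ − α₂|·ΔT = 7.2×10⁻⁶ × 52 = 0.0003744.
1/(A₁E₁) + 1/(A₂E₂) = 1/(525×104×10³) + 1/(700×30×10³) = 6.593×10⁻⁸ N⁻¹.
P = 0.0003744 / 6.593×10⁻⁸ = 5678 N = 5.678 kN.
σ_{concrete} = P/A₂ = 5678/700 = 8.112 MPa, tensile.

σ ≈ 8.11 MPa (tensile)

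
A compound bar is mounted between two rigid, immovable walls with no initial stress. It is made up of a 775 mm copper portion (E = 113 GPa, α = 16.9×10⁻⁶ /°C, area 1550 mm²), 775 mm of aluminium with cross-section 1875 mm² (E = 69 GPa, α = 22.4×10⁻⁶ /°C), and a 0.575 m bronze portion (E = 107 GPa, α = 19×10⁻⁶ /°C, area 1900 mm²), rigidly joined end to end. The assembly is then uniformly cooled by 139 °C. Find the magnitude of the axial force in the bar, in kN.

With the walls removed the bar would change length by δ_free = Σ αᵢΔT Lᵢ = 16.9×10⁻⁶×139×775 + 22.4×10⁻⁶×139×775 + 19×10⁻⁶×139×575 = 5.752 mm.
The rigid supports impose zero overall length change; the single axial force P common to all segments must satisfy P Σ Lᵢ/(AᵢEᵢ) = δ_free.
The series flexibility is Σ Lᵢ/(AᵢEᵢ) = 775/(1550×113×10³) + 775/(1875×69×10³) + 575/(1900×107×10³) = 1.324×10⁻⁵ mm/N.
P = 5.752 / 1.324×10⁻⁵ = 434300 N = 434.3 kN, tensile.

P ≈ 434 kN (tensile)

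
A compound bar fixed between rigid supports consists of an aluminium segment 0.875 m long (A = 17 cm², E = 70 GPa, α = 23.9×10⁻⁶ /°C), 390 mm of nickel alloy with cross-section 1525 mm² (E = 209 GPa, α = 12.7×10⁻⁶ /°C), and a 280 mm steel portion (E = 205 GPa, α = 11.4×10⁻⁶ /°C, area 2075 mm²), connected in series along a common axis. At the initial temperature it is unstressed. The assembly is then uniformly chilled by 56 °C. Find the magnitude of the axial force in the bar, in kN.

Free thermal contraction of the whole bar: Σ αᵢΔT Lᵢ = 23.9×10⁻⁶×56×875 + 12.7×10⁻⁶×56×390 + 11.4×10⁻⁶×56×280 = 1.627 mm.
The rigid supports impose zero overall length change; the single axial force P common to all segments must satisfy P Σ Lᵢ/(AᵢEᵢ) = δ_free.
Σ Lᵢ/(AᵢEᵢ) = 875/(1700×70×10³) + 390/(1525×209×10³) + 280/(2075×205×10³) = 9.235×10⁻⁶ mm/N.
Hence P = δ_free / Σ(L/AE) = 1.627/9.235×10⁻⁶ = 176.2 kN (tensile).

P ≈ 176 kN (tensile)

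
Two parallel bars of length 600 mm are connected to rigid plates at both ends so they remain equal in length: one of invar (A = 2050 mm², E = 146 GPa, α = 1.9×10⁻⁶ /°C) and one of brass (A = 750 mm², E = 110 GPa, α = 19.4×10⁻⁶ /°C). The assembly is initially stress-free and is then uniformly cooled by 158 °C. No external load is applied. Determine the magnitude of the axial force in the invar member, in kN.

P ≈ 179 kN (compressive in the invar)

The brass has the larger α, so on cooling it would change length more than the invar if both were free. The rigid plates force a common final length, so the brass is put into tension and the invar into compression, with equal and opposite forces P (no external load).
Equating the net (thermal + elastic) strains gives |α₁ − α₂|·ΔT = P·[1/(A₁E₁) + 1/(A₂E₂)].
|α₁ − α₂|·ΔT = 17.5×10⁻⁶ × 158 = 0.002765.
1/(A₁E₁) + 1/(A₂E₂) = 1/(2050×146×10³) + 1/(750×110×10³) = 1.546×10⁻⁸ N⁻¹.
P = 0.002765 / 1.546×10⁻⁸ = 178800 N = 178.8 kN.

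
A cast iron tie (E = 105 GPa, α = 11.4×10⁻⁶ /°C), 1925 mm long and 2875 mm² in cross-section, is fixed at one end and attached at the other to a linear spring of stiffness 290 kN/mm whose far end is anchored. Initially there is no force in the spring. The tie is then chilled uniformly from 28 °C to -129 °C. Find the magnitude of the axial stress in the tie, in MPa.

Free thermal contraction: δ_free = αΔT L = 11.4×10⁻⁶ × 157 × 1925 = 3.445 mm.
Let P be the tensile force in the spring. The tie extends elastically by PL/(AE) and the spring stretches by P/k; together these equal δ_free.
So P = δ_free / [L/(AE) + 1/k] = 3.445 / [ 1925/(2875×105×10³) + 1/(290×10³) ].
P = 3.445 / 9.825×10⁻⁶ = 350700 N.
σ = P/A = 350700/2875 = 122 MPa.

σ ≈ 122 MPa (tensile)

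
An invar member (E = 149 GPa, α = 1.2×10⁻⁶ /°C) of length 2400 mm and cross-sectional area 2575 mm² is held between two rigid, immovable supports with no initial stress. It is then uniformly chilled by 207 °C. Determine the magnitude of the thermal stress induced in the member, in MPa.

σ ≈ 37 MPa (tensile)

The supports are rigid, so the total axial strain is zero. The restrained thermal strain is ε = αΔT = 1.2×10⁻⁶ × 207 = 248.4×10⁻⁶.
σ = EαΔT = 149×10³ × 1.2×10⁻⁶ × 207 = 37.01 MPa (tensile; the member is trying to contract).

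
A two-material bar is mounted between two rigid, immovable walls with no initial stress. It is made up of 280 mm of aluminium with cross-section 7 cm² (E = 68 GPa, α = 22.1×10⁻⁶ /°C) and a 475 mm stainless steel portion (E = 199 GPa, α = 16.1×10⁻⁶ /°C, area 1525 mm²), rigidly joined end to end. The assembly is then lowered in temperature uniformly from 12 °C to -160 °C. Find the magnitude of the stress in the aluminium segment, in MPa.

With the walls removed the bar would change length by δ_free = Σ αᵢΔT Lᵢ = 22.1×10⁻⁶×172×280 + 16.1×10⁻⁶×172×475 = 2.38 mm.
The rigid supports impose zero overall length change; the single axial force P common to all segments must satisfy P Σ Lᵢ/(AᵢEᵢ) = δ_free.
Σ Lᵢ/(AᵢEᵢ) = 280/(700×68×10³) + 475/(1525×199×10³) = 7.448×10⁻⁶ mm/N.
Hence P = δ_free / Σ(L/AE) = 2.38/7.448×10⁻⁶ = 319.5 kN (tensile).
σ_{aluminium} = P / A = 319500 / 700 = 456.5 MPa.

σ ≈ 456 MPa (tensile)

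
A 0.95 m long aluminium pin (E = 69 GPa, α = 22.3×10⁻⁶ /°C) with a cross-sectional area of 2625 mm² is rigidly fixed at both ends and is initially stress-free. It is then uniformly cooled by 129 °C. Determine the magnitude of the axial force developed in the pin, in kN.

With zero net strain, σ = E·αΔT = 69 GPa × 22.3×10⁻⁶ × 129 = 198.5 MPa.
Then P = σA = 198.5 × 2625 mm² = 521 kN, tensile.

P ≈ 521 kN (tensile)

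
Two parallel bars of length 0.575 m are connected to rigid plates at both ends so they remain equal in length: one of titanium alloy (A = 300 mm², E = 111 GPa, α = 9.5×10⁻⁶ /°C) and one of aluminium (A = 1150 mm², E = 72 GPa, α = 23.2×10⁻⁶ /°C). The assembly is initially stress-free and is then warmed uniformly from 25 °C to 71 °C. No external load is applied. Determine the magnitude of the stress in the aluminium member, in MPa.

σ ≈ 13 MPa (compressive)

Equilibrium of a rigid end plate with no external load gives equal and opposite internal forces ±P in the two members. Since α_{aluminium} > α_{titanium alloy}, heating drives the aluminium into compression and the titanium alloy into tension.
Compatibility of the two members (thermal + elastic change equal): (α₁ − α₂)ΔT = P·[1/(A₁E₁) + 1/(A₂E₂)].
|α₁ − α₂|·ΔT = 13.7×10⁻⁶ × 46 = 0.0006302.
1/(A₁E₁) + 1/(A₂E₂) = 1/(300×111×10³) + 1/(1150×72×10³) = 4.211×10⁻⁸ N⁻¹.
So P = 0.0006302 / 4.211×10⁻⁸ = 14.97 kN.
σ_{aluminium} = P/A₂ = 14970/1150 = 13.01 MPa, compressive.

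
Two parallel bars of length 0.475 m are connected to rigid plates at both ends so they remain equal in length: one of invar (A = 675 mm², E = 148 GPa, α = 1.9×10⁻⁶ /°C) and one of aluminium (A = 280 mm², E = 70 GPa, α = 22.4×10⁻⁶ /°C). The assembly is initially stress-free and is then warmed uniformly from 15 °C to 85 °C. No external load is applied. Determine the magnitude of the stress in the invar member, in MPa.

The aluminium has the larger α, so on heating it would change length more than the invar if both were free. The rigid plates force a common final length, so the aluminium is put into compression and the invar into tension, with equal and opposite forces P (no external load).
Setting the final lengths equal and cancelling L: (α₁ − α₂)ΔT = P/(A₁E₁) + P/(A₂E₂).
|α₁ − α₂|·ΔT = 20.5×10⁻⁶ × 70 = 0.001435.
1/(A₁E₁) + 1/(A₂E₂) = 1/(675×148×10³) + 1/(280×70×10³) = 6.103×10⁻⁸ N⁻¹.
P = 0.001435 / 6.103×10⁻⁸ = 23510 N = 23.51 kN.
σ_{invar} = P/A₁ = 23510/675 = 34.83 MPa, tensile.

σ ≈ 34.8 MPa (tensile)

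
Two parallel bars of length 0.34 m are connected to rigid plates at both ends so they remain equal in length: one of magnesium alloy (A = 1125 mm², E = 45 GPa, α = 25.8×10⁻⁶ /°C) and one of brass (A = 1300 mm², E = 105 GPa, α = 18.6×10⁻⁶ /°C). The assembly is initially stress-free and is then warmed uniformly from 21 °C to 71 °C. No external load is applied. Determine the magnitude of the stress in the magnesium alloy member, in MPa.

The magnesium alloy has the larger α, so on heating it would change length more than the brass if both were free. The rigid plates force a common final length, so the magnesium alloy is put into compression and the brass into tension, with equal and opposite forces P (no external load).
Setting the final lengths equal and cancelling L: (α₁ − α₂)ΔT = P/(A₁E₁) + P/(A₂E₂).
|α₁ − α₂|·ΔT = 7.2×10⁻⁶ × 50 = 0.00036.
1/(A₁E₁) + 1/(A₂E₂) = 1/(1125×45×10³) + 1/(1300×105×10³) = 2.708×10⁻⁸ N⁻¹.
P = 0.00036 / 2.708×10⁻⁸ = 13290 N = 13.29 kN.
σ_{magnesium alloy} = P/A₁ = 13290/1125 = 11.82 MPa, compressive.

σ ≈ 11.8 MPa (compressive)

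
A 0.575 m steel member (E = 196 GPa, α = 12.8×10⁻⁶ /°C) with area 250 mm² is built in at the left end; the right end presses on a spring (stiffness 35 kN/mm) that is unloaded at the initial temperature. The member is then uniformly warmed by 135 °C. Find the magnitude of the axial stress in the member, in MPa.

Free thermal expansion: δ_free = αΔT L = 12.8×10⁻⁶ × 135 × 575 = 0.9936 mm.
Let P be the compressive force at the spring. The member shortens elastically by PL/(AE) and the spring compresses by P/k; together these equal δ_free.
So P = δ_free / [L/(AE) + 1/k] = 0.9936 / [ 575/(250×196×10³) + 1/(35×10³) ].
P = 0.9936 / 4.031×10⁻⁵ = 24650 N.
σ = P/A = 24650/250 = 98.61 MPa.

σ ≈ 98.6 MPa (compressive)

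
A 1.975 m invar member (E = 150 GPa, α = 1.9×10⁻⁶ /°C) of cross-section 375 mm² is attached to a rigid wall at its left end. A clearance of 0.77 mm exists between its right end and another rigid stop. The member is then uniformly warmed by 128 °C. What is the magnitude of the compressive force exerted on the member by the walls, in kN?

Free thermal elongation = αΔT L = 1.9×10⁻⁶ × 128 × 1975 = 0.4803 mm.
Since δ_free = 0.48 mm is less than the 0.77 mm gap, the member never touches the wall. No axial force develops.

P ≈ 0 kN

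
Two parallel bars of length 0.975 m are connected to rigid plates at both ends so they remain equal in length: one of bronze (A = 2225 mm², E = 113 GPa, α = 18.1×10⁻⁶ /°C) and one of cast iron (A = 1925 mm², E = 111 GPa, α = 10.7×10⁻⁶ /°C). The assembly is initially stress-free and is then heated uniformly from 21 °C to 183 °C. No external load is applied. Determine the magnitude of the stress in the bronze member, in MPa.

Equilibrium of a rigid end plate with no external load gives equal and opposite internal forces ±P in the two members. Since α_{bronze} > α_{cast iron}, heating drives the bronze into compression and the cast iron into tension.
Equating the net (thermal + elastic) strains gives |α₁ − α₂|·ΔT = P·[1/(A₁E₁) + 1/(A₂E₂)].
|α₁ − α₂|·ΔT = 7.4×10⁻⁶ × 162 = 0.001199.
1/(A₁E₁) + 1/(A₂E₂) = 1/(2225×113×10³) + 1/(1925×111×10³) = 8.657×10⁻⁹ N⁻¹.
So P = 0.001199 / 8.657×10⁻⁹ = 138.5 kN.
σ_{bronze} = P/A₁ = 138500/2225 = 62.23 MPa, compressive.

σ ≈ 62.2 MPa (compressive)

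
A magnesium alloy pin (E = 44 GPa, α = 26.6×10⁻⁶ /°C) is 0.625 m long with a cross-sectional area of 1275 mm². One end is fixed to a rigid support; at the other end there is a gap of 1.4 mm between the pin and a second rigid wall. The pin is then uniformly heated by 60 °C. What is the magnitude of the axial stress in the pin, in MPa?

Unrestrained expansion: δ_free = αΔT L = 26.6×10⁻⁶ × 60 × 625 = 0.9975 mm.
This is smaller than the 1.4 mm clearance, so the pin expands freely without reaching the stop — the stress is zero.

σ ≈ 0 MPa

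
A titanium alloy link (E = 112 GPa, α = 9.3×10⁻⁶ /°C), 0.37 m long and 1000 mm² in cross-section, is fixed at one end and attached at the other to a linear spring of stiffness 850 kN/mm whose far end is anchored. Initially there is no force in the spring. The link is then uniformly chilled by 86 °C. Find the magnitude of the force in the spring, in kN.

P ≈ 66.1 kN

If the spring were absent the link would shorten by αΔT L = 9.3×10⁻⁶ × 86 × 370 = 0.2959 mm.
With a force P in the spring, the elastic change of the link is PL/(AE) and that of the spring is P/k; compatibility requires their sum to equal δ_free.
So P = δ_free / [L/(AE) + 1/k] = 0.2959 / [ 370/(1000×112×10³) + 1/(850×10³) ].
P = 0.2959 / 4.48×10⁻⁶ = 66050 N.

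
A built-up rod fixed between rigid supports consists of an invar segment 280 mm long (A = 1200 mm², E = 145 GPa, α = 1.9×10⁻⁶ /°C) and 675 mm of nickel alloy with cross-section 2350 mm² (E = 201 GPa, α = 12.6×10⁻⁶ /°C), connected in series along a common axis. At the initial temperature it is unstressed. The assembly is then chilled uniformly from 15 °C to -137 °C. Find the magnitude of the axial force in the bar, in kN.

P ≈ 452 kN (tensile)

Free thermal contraction of the whole bar: Σ αᵢΔT Lᵢ = 1.9×10⁻⁶×152×280 + 12.6×10⁻⁶×152×675 = 1.374 mm.
The walls prevent any net length change, so an axial force P (same in every segment) develops. Compatibility: P · Σ Lᵢ/(AᵢEᵢ) = δ_free.
The series flexibility is Σ Lᵢ/(AᵢEᵢ) = 280/(1200×145×10³) + 675/(2350×201×10³) = 3.038×10⁻⁶ mm/N.
So P = 1.374 / 3.038×10⁻⁶ = 452.1 kN, tensile.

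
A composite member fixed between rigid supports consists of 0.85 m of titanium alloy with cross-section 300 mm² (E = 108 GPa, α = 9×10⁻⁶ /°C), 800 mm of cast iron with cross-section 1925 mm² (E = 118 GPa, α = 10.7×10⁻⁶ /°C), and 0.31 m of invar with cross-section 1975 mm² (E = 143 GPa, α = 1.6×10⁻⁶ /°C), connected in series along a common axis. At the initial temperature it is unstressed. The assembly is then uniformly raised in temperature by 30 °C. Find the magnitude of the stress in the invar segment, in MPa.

σ ≈ 8.22 MPa (compressive)

With the walls removed the bar would change length by δ_free = Σ αᵢΔT Lᵢ = 9×10⁻⁶×30×850 + 10.7×10⁻⁶×30×800 + 1.6×10⁻⁶×30×310 = 0.5012 mm.
Since the ends are fixed, an axial force P builds up, equal in every segment, with P · Σ Lᵢ/(AᵢEᵢ) = δ_free.
The series flexibility is Σ Lᵢ/(AᵢEᵢ) = 850/(300×108×10³) + 800/(1925×118×10³) + 310/(1975×143×10³) = 3.085×10⁻⁵ mm/N.
P = 0.5012 / 3.085×10⁻⁵ = 16240 N = 16.24 kN, compressive.
σ_{invar} = P / A = 16240 / 1975 = 8.225 MPa.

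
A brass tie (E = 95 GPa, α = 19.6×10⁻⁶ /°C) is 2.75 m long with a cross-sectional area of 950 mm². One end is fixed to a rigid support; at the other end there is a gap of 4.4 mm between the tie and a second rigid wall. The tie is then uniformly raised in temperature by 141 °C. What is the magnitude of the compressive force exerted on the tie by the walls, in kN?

If the wall were absent the tie would grow by αΔT L = 19.6×10⁻⁶ × 141 × 2750 = 7.6 mm.
This exceeds the 4.4 mm gap, so the wall pushes back. The portion of expansion that must be recovered elastically is δ_free − gap = 7.6 − 4.4 = 3.2 mm.
That suppressed elongation corresponds to σ = E·Δ/L = 95×10³ × 3.2/2750 = 110.5 MPa.
Force on the wall = σA = 110.5 × 950 mm² = 105 kN.

P ≈ 105 kN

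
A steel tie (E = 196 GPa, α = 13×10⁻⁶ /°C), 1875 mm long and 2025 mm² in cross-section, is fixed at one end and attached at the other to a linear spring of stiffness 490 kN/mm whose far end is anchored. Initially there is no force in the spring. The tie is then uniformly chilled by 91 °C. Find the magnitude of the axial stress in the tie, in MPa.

Free thermal contraction: δ_free = αΔT L = 13×10⁻⁶ × 91 × 1875 = 2.218 mm.
Let P be the tensile force in the spring. The tie extends elastically by PL/(AE) and the spring stretches by P/k; together these equal δ_free.
P [ L/(AE) + 1/k ] = δ_free → P [ 1875/(2025×196×10³) + 1/(490×10³) ] = 2.218.
P = 2.218 / 6.765×10⁻⁶ = 327900 N.
σ = P/A = 327900/2025 = 161.9 MPa.

σ ≈ 162 MPa (tensile)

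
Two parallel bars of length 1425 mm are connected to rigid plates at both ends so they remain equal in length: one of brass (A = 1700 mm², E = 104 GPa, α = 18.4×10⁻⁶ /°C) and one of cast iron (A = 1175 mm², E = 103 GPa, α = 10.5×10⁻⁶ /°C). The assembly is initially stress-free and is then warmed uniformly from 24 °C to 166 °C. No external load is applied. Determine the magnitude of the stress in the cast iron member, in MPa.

Equilibrium of a rigid end plate with no external load gives equal and opposite internal forces ±P in the two members. Since α_{brass} > α_{cast iron}, heating drives the brass into compression and the cast iron into tension.
Setting the final lengths equal and cancelling L: (α₁ − α₂)ΔT = P/(A₁E₁) + P/(A₂E₂).
|α₁ − α₂|·ΔT = 7.9×10⁻⁶ × 142 = 0.001122.
1/(A₁E₁) + 1/(A₂E₂) = 1/(1700×104×10³) + 1/(1175×103×10³) = 1.392×10⁻⁸ N⁻¹.
P = 0.001122 / 1.392×10⁻⁸ = 80600 N = 80.6 kN.
σ_{cast iron} = P/A₂ = 80600/1175 = 68.59 MPa, tensile.

σ ≈ 68.6 MPa (tensile)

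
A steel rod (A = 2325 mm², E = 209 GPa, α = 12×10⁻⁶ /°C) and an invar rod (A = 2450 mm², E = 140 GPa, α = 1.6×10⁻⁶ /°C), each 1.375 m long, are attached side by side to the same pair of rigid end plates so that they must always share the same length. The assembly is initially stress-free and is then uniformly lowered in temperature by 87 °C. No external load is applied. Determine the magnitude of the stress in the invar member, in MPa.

σ ≈ 74.3 MPa (compressive)

Both members must finish at the same length. With the larger α, the steel tends to over-contract; the plates restrain it, putting the steel in tension and the invar in compression. With no external load the two internal forces are equal and opposite, magnitude P.
Equating the net (thermal + elastic) strains gives |α₁ − α₂|·ΔT = P·[1/(A₁E₁) + 1/(A₂E₂)].
|α₁ − α₂|·ΔT = 10.4×10⁻⁶ × 87 = 0.0009048.
1/(A₁E₁) + 1/(A₂E₂) = 1/(2325×209×10³) + 1/(2450×140×10³) = 4.973×10⁻⁹ N⁻¹.
P = 0.0009048 / 4.973×10⁻⁹ = 181900 N = 181.9 kN.
σ_{invar} = P/A₂ = 181900/2450 = 74.26 MPa, compressive.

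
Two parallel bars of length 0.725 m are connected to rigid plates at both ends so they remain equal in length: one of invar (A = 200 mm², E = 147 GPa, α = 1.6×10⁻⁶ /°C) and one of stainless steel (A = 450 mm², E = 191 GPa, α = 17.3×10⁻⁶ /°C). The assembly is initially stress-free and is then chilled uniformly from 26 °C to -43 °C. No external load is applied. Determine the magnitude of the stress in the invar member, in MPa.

σ ≈ 119 MPa (compressive)

Both members must finish at the same length. With the larger α, the stainless steel tends to over-contract; the plates restrain it, putting the stainless steel in tension and the invar in compression. With no external load the two internal forces are equal and opposite, magnitude P.
Setting the final lengths equal and cancelling L: (α₁ − α₂)ΔT = P/(A₁E₁) + P/(A₂E₂).
|α₁ − α₂|·ΔT = 15.7×10⁻⁶ × 69 = 0.001083.
1/(A₁E₁) + 1/(A₂E₂) = 1/(200×147×10³) + 1/(450×191×10³) = 4.565×10⁻⁸ N⁻¹.
P = 0.001083 / 4.565×10⁻⁸ = 23730 N = 23.73 kN.
σ_{invar} = P/A₁ = 23730/200 = 118.7 MPa, compressive.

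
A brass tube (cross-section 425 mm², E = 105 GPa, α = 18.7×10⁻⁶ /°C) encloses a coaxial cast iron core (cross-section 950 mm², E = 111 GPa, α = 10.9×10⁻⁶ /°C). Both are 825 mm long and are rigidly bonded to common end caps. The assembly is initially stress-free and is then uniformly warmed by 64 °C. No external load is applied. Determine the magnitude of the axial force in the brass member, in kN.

Both members must finish at the same length. With the larger α, the brass tends to over-expand; the plates restrain it, putting the brass in compression and the cast iron in tension. With no external load the two internal forces are equal and opposite, magnitude P.
Compatibility of the two members (thermal + elastic change equal): (α₁ − α₂)ΔT = P·[1/(A₁E₁) + 1/(A₂E₂)].
|α₁ − α₂|·ΔT = 7.8×10⁻⁶ × 64 = 0.0004992.
1/(A₁E₁) + 1/(A₂E₂) = 1/(425×105×10³) + 1/(950×111×10³) = 3.189×10⁻⁸ N⁻¹.
P = 0.0004992 / 3.189×10⁻⁸ = 15650 N = 15.65 kN.

P ≈ 15.7 kN (compressive in the brass)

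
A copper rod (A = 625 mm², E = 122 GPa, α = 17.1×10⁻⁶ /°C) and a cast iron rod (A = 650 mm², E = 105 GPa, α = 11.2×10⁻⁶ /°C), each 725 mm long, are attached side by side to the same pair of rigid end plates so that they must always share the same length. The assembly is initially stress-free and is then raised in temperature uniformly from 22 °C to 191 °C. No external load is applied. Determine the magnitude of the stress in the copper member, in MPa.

The copper has the larger α, so on heating it would change length more than the cast iron if both were free. The rigid plates force a common final length, so the copper is put into compression and the cast iron into tension, with equal and opposite forces P (no external load).
Compatibility of the two members (thermal + elastic change equal): (α₁ − α₂)ΔT = P·[1/(A₁E₁) + 1/(A₂E₂)].
|α₁ − α₂|·ΔT = 5.9×10⁻⁶ × 169 = 0.0009971.
1/(A₁E₁) + 1/(A₂E₂) = 1/(625×122×10³) + 1/(650×105×10³) = 2.777×10⁻⁸ N⁻¹.
So P = 0.0009971 / 2.777×10⁻⁸ = 35.91 kN.
σ_{copper} = P/A₁ = 35910/625 = 57.46 MPa, compressive.

σ ≈ 57.5 MPa (compressive)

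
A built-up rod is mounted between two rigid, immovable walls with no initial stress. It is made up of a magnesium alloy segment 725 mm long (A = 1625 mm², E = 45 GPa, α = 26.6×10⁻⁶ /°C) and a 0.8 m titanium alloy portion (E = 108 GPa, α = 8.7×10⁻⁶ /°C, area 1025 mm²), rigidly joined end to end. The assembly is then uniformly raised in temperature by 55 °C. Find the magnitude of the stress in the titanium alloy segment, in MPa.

If the supports were absent, the total length change would be Σ αᵢΔT Lᵢ = 26.6×10⁻⁶×55×725 + 8.7×10⁻⁶×55×800 = 1.443 mm.
Since the ends are fixed, an axial force P builds up, equal in every segment, with P · Σ Lᵢ/(AᵢEᵢ) = δ_free.
Σ Lᵢ/(AᵢEᵢ) = 725/(1625×45×10³) + 800/(1025×108×10³) = 1.714×10⁻⁵ mm/N.
P = 1.443 / 1.714×10⁻⁵ = 84210 N = 84.21 kN, compressive.
σ_{titanium alloy} = P / A = 84210 / 1025 = 82.16 MPa.

σ ≈ 82.2 MPa (compressive)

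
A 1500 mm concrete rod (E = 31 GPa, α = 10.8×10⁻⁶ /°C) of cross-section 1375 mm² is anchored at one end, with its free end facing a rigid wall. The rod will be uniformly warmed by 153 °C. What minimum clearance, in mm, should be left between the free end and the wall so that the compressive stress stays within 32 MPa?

g ≈ 0.93 mm

With no wall the rod would lengthen by αΔT L = 10.8×10⁻⁶ × 153 × 1500 = 2.479 mm.
A stress of 32 MPa corresponds to the wall pushing the rod back by σL/E = 32×1500/(31×10³) = 1.548 mm.
The gap must absorb the remainder: g_min = 2.479 − 1.548 = 0.9302 mm.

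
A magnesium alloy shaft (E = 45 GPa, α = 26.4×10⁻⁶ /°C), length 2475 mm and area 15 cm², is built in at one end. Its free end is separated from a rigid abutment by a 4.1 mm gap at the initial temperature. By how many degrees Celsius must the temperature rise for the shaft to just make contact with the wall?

The gap closes when αΔT L = 4.1 mm, since the shaft is still unstressed at that instant.
So ΔT = g/(αL) = 4.1/(26.4×10⁻⁶ × 2475) = 62.75 °C.

ΔT ≈ 62.7 °C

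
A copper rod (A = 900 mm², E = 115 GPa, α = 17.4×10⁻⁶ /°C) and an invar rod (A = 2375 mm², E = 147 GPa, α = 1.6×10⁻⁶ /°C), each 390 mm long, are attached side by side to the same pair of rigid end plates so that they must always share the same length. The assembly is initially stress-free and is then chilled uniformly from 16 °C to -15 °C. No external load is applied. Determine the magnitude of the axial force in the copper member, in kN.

Equilibrium of a rigid end plate with no external load gives equal and opposite internal forces ±P in the two members. Since α_{copper} > α_{invar}, cooling drives the copper into tension and the invar into compression.
Compatibility of the two members (thermal + elastic change equal): (α₁ − α₂)ΔT = P·[1/(A₁E₁) + 1/(A₂E₂)].
|α₁ − α₂|·ΔT = 15.8×10⁻⁶ × 31 = 0.0004898.
1/(A₁E₁) + 1/(A₂E₂) = 1/(900×115×10³) + 1/(2375×147×10³) = 1.253×10⁻⁸ N⁻¹.
So P = 0.0004898 / 1.253×10⁻⁸ = 39.1 kN.

P ≈ 39.1 kN (tensile in the copper)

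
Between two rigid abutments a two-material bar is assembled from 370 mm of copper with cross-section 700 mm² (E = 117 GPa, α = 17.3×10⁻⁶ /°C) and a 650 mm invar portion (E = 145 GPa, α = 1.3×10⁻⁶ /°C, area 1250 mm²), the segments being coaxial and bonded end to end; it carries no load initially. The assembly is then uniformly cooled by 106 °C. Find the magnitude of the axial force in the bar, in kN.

P ≈ 94.8 kN (tensile)

Free thermal contraction of the whole bar: Σ αᵢΔT Lᵢ = 17.3×10⁻⁶×106×370 + 1.3×10⁻⁶×106×650 = 0.7681 mm.
The rigid supports impose zero overall length change; the single axial force P common to all segments must satisfy P Σ Lᵢ/(AᵢEᵢ) = δ_free.
The series flexibility is Σ Lᵢ/(AᵢEᵢ) = 370/(700×117×10³) + 650/(1250×145×10³) = 8.104×10⁻⁶ mm/N.
So P = 0.7681 / 8.104×10⁻⁶ = 94.78 kN, tensile.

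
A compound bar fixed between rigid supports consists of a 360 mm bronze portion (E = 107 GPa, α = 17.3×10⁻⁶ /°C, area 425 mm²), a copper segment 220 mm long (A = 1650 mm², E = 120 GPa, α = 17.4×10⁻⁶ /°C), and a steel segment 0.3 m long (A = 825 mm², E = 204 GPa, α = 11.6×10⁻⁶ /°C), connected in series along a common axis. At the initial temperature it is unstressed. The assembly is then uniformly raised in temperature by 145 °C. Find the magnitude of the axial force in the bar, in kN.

P ≈ 182 kN (compressive)

With the walls removed the bar would change length by δ_free = Σ αᵢΔT Lᵢ = 17.3×10⁻⁶×145×360 + 17.4×10⁻⁶×145×220 + 11.6×10⁻⁶×145×300 = 1.963 mm.
Since the ends are fixed, an axial force P builds up, equal in every segment, with P · Σ Lᵢ/(AᵢEᵢ) = δ_free.
The series flexibility is Σ Lᵢ/(AᵢEᵢ) = 360/(425×107×10³) + 220/(1650×120×10³) + 300/(825×204×10³) = 1.081×10⁻⁵ mm/N.
P = 1.963 / 1.081×10⁻⁵ = 181600 N = 181.6 kN, compressive.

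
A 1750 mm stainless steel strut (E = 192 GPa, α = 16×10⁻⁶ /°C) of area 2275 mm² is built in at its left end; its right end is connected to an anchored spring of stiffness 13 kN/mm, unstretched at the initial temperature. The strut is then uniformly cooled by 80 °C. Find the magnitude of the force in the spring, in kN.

P ≈ 27.7 kN

Free thermal contraction: δ_free = αΔT L = 16×10⁻⁶ × 80 × 1750 = 2.24 mm.
With a force P in the spring, the elastic change of the strut is PL/(AE) and that of the spring is P/k; compatibility requires their sum to equal δ_free.
P [ L/(AE) + 1/k ] = δ_free → P [ 1750/(2275×192×10³) + 1/(13×10³) ] = 2.24.
P = 2.24 / 8.093×10⁻⁵ = 27680 N.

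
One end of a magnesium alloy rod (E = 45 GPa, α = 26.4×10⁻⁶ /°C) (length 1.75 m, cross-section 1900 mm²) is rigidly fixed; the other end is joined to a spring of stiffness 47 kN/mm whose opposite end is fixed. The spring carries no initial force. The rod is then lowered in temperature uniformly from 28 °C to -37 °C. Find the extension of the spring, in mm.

The unrestrained thermal change is αΔT L = 26.4×10⁻⁶ × 65 × 1750 = 3.003 mm.
Let P be the tensile force in the spring. The rod extends elastically by PL/(AE) and the spring stretches by P/k; together these equal δ_free.
So P = δ_free / [L/(AE) + 1/k] = 3.003 / [ 1750/(1900×45×10³) + 1/(47×10³) ].
P = 3.003 / 4.174×10⁻⁵ = 71940 N.
Spring extension = P/k = 71940/(47×10³) = 1.531 mm.

δ ≈ 1.53 mm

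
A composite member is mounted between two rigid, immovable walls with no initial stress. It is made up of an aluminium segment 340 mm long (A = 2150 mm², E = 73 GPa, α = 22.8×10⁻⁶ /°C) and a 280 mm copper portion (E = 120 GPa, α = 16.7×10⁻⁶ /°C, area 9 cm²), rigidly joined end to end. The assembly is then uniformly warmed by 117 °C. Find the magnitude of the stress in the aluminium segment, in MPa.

If the supports were absent, the total length change would be Σ αᵢΔT Lᵢ = 22.8×10⁻⁶×117×340 + 16.7×10⁻⁶×117×280 = 1.454 mm.
The rigid supports impose zero overall length change; the single axial force P common to all segments must satisfy P Σ Lᵢ/(AᵢEᵢ) = δ_free.
The series flexibility is Σ Lᵢ/(AᵢEᵢ) = 340/(2150×73×10³) + 280/(900×120×10³) = 4.759×10⁻⁶ mm/N.
P = 1.454 / 4.759×10⁻⁶ = 305500 N = 305.5 kN, compressive.
σ_{aluminium} = P / A = 305500 / 2150 = 142.1 MPa.

σ ≈ 142 MPa (compressive)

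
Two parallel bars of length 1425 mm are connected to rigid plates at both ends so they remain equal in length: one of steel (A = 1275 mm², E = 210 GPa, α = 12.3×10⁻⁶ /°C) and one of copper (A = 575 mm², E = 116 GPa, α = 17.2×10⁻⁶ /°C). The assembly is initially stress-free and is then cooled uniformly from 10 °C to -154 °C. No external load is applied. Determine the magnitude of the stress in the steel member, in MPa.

σ ≈ 33.7 MPa (compressive)

Both members must finish at the same length. With the larger α, the copper tends to over-contract; the plates restrain it, putting the copper in tension and the steel in compression. With no external load the two internal forces are equal and opposite, magnitude P.
Equating the net (thermal + elastic) strains gives |α₁ − α₂|·ΔT = P·[1/(A₁E₁) + 1/(A₂E₂)].
|α₁ − α₂|·ΔT = 4.9×10⁻⁶ × 164 = 0.0008036.
1/(A₁E₁) + 1/(A₂E₂) = 1/(1275×210×10³) + 1/(575×116×10³) = 1.873×10⁻⁸ N⁻¹.
So P = 0.0008036 / 1.873×10⁻⁸ = 42.91 kN.
σ_{steel} = P/A₁ = 42910/1275 = 33.66 MPa, compressive.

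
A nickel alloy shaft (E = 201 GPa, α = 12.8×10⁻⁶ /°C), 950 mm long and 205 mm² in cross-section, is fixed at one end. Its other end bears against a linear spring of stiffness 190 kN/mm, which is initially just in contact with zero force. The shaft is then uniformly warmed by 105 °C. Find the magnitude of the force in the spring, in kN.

If the spring were absent the shaft would lengthen by αΔT L = 12.8×10⁻⁶ × 105 × 950 = 1.277 mm.
With a force P in the spring, the elastic change of the shaft is PL/(AE) and that of the spring is P/k; compatibility requires their sum to equal δ_free.
P [ L/(AE) + 1/k ] = δ_free → P [ 950/(205×201×10³) + 1/(190×10³) ] = 1.277.
P = 1.277 / 2.832×10⁻⁵ = 45090 N.

P ≈ 45.1 kN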